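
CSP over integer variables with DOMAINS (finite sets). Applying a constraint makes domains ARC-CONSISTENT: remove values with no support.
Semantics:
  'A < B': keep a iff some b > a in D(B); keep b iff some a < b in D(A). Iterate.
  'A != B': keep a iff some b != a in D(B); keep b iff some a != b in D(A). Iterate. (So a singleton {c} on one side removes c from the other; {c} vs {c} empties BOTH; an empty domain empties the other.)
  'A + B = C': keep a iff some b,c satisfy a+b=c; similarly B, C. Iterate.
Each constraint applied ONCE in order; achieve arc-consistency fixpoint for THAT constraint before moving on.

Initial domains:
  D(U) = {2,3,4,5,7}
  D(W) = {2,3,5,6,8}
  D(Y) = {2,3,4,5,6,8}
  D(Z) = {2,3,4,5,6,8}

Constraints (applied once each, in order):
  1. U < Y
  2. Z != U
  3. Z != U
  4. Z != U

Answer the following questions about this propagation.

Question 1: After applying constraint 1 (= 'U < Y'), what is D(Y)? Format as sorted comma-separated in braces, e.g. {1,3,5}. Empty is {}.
Constraint 1 (U < Y) on D(U)={2,3,4,5,7} D(Y)={2,3,4,5,6,8}: Y {2,3,4,5,6,8}->{3,4,5,6,8}
So after constraint 1: D(Y) = {3,4,5,6,8}

Answer: {3,4,5,6,8}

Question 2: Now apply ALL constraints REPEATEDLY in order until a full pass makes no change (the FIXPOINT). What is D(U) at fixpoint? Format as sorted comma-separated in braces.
Answer: {2,3,4,5,7}

Derivation:
pass 0 (initial): D(U)={2,3,4,5,7}
pass 1: Y {2,3,4,5,6,8}->{3,4,5,6,8}
pass 2: no change
Fixpoint after 2 passes: D(U) = {2,3,4,5,7}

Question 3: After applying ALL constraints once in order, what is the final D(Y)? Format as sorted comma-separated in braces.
Answer: {3,4,5,6,8}

Derivation:
Constraint 1 (U < Y) on D(U)={2,3,4,5,7} D(Y)={2,3,4,5,6,8}: Y {2,3,4,5,6,8}->{3,4,5,6,8}
Constraint 2 (Z != U) on D(Z)={2,3,4,5,6,8} D(U)={2,3,4,5,7}: no change
Constraint 3 (Z != U) on D(Z)={2,3,4,5,6,8} D(U)={2,3,4,5,7}: no change
Constraint 4 (Z != U) on D(Z)={2,3,4,5,6,8} D(U)={2,3,4,5,7}: no change
So after all 4 constraints: D(Y) = {3,4,5,6,8}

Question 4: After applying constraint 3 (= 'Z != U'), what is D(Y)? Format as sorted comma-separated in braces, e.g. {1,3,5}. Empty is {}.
Constraint 1 (U < Y) on D(U)={2,3,4,5,7} D(Y)={2,3,4,5,6,8}: Y {2,3,4,5,6,8}->{3,4,5,6,8}
Constraint 2 (Z != U) on D(Z)={2,3,4,5,6,8} D(U)={2,3,4,5,7}: no change
Constraint 3 (Z != U) on D(Z)={2,3,4,5,6,8} D(U)={2,3,4,5,7}: no change
So after constraint 3: D(Y) = {3,4,5,6,8}

Answer: {3,4,5,6,8}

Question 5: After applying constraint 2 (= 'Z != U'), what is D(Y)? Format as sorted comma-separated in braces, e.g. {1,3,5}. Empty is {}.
Answer: {3,4,5,6,8}

Derivation:
Constraint 1 (U < Y) on D(U)={2,3,4,5,7} D(Y)={2,3,4,5,6,8}: Y {2,3,4,5,6,8}->{3,4,5,6,8}
Constraint 2 (Z != U) on D(Z)={2,3,4,5,6,8} D(U)={2,3,4,5,7}: no change
So after constraint 2: D(Y) = {3,4,5,6,8}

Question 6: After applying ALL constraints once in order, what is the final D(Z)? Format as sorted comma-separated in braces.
Answer: {2,3,4,5,6,8}

Derivation:
Constraint 1 (U < Y) on D(U)={2,3,4,5,7} D(Y)={2,3,4,5,6,8}: Y {2,3,4,5,6,8}->{3,4,5,6,8}
Constraint 2 (Z != U) on D(Z)={2,3,4,5,6,8} D(U)={2,3,4,5,7}: no change
Constraint 3 (Z != U) on D(Z)={2,3,4,5,6,8} D(U)={2,3,4,5,7}: no change
Constraint 4 (Z != U) on D(Z)={2,3,4,5,6,8} D(U)={2,3,4,5,7}: no change
So after all 4 constraints: D(Z) = {2,3,4,5,6,8}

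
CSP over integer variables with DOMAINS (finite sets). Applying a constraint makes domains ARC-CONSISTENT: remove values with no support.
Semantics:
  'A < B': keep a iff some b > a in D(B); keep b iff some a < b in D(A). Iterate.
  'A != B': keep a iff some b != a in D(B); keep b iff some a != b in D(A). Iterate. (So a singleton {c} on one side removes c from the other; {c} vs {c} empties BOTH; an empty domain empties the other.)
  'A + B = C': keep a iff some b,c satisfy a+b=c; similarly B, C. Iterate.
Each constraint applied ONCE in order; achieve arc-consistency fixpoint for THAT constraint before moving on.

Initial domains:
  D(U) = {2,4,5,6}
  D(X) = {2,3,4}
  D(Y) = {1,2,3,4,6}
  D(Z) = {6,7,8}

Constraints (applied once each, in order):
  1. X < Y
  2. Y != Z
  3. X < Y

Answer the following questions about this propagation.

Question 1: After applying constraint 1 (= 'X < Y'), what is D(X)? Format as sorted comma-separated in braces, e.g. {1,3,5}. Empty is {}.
Answer: {2,3,4}

Derivation:
Constraint 1 (X < Y) on D(X)={2,3,4} D(Y)={1,2,3,4,6}: Y {1,2,3,4,6}->{3,4,6}
So after constraint 1: D(X) = {2,3,4}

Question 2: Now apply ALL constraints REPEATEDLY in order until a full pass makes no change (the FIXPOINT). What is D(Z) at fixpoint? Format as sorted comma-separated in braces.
pass 0 (initial): D(Z)={6,7,8}
pass 1: Y {1,2,3,4,6}->{3,4,6}
pass 2: no change
Fixpoint after 2 passes: D(Z) = {6,7,8}

Answer: {6,7,8}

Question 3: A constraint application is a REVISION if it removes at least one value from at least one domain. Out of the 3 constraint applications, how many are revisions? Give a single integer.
Constraint 1 (X < Y) on D(X)={2,3,4} D(Y)={1,2,3,4,6}: Y {1,2,3,4,6}->{3,4,6} => REVISION
Constraint 2 (Y != Z) on D(Y)={3,4,6} D(Z)={6,7,8}: no change => not a revision
Constraint 3 (X < Y) on D(X)={2,3,4} D(Y)={3,4,6}: no change => not a revision
Total revisions = 1

Answer: 1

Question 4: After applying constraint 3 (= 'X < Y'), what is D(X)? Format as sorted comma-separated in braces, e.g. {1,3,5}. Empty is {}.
Constraint 1 (X < Y) on D(X)={2,3,4} D(Y)={1,2,3,4,6}: Y {1,2,3,4,6}->{3,4,6}
Constraint 2 (Y != Z) on D(Y)={3,4,6} D(Z)={6,7,8}: no change
Constraint 3 (X < Y) on D(X)={2,3,4} D(Y)={3,4,6}: no change
So after constraint 3: D(X) = {2,3,4}

Answer: {2,3,4}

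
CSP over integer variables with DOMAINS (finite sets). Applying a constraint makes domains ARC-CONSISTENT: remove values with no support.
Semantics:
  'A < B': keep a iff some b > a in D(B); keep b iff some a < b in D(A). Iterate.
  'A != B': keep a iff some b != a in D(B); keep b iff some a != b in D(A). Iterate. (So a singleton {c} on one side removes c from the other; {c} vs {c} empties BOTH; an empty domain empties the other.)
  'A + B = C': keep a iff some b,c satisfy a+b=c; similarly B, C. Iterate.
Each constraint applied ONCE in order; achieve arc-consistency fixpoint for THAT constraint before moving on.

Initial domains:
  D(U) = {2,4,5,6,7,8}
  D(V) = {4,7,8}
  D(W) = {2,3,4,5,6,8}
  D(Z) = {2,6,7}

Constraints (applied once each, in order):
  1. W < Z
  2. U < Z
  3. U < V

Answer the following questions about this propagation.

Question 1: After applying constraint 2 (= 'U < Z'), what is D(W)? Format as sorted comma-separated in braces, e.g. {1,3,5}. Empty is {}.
Constraint 1 (W < Z) on D(W)={2,3,4,5,6,8} D(Z)={2,6,7}: W {2,3,4,5,6,8}->{2,3,4,5,6}; Z {2,6,7}->{6,7}
Constraint 2 (U < Z) on D(U)={2,4,5,6,7,8} D(Z)={6,7}: U {2,4,5,6,7,8}->{2,4,5,6}
So after constraint 2: D(W) = {2,3,4,5,6}

Answer: {2,3,4,5,6}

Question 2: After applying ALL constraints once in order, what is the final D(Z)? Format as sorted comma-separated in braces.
Answer: {6,7}

Derivation:
Constraint 1 (W < Z) on D(W)={2,3,4,5,6,8} D(Z)={2,6,7}: W {2,3,4,5,6,8}->{2,3,4,5,6}; Z {2,6,7}->{6,7}
Constraint 2 (U < Z) on D(U)={2,4,5,6,7,8} D(Z)={6,7}: U {2,4,5,6,7,8}->{2,4,5,6}
Constraint 3 (U < V) on D(U)={2,4,5,6} D(V)={4,7,8}: no change
So after all 3 constraints: D(Z) = {6,7}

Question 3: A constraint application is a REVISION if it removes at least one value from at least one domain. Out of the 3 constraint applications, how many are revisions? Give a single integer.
Constraint 1 (W < Z) on D(W)={2,3,4,5,6,8} D(Z)={2,6,7}: W {2,3,4,5,6,8}->{2,3,4,5,6}; Z {2,6,7}->{6,7} => REVISION
Constraint 2 (U < Z) on D(U)={2,4,5,6,7,8} D(Z)={6,7}: U {2,4,5,6,7,8}->{2,4,5,6} => REVISION
Constraint 3 (U < V) on D(U)={2,4,5,6} D(V)={4,7,8}: no change => not a revision
Total revisions = 2

Answer: 2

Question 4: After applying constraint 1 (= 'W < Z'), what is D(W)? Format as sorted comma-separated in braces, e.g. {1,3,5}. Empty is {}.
Constraint 1 (W < Z) on D(W)={2,3,4,5,6,8} D(Z)={2,6,7}: W {2,3,4,5,6,8}->{2,3,4,5,6}; Z {2,6,7}->{6,7}
So after constraint 1: D(W) = {2,3,4,5,6}

Answer: {2,3,4,5,6}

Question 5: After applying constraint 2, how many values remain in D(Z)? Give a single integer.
Constraint 1 (W < Z) on D(W)={2,3,4,5,6,8} D(Z)={2,6,7}: W {2,3,4,5,6,8}->{2,3,4,5,6}; Z {2,6,7}->{6,7}
Constraint 2 (U < Z) on D(U)={2,4,5,6,7,8} D(Z)={6,7}: U {2,4,5,6,7,8}->{2,4,5,6}
So after constraint 2: D(Z)={6,7}, size = 2

Answer: 2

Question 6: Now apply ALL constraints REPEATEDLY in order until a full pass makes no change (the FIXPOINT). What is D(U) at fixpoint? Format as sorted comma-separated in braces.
pass 0 (initial): D(U)={2,4,5,6,7,8}
pass 1: U {2,4,5,6,7,8}->{2,4,5,6}; W {2,3,4,5,6,8}->{2,3,4,5,6}; Z {2,6,7}->{6,7}
pass 2: no change
Fixpoint after 2 passes: D(U) = {2,4,5,6}

Answer: {2,4,5,6}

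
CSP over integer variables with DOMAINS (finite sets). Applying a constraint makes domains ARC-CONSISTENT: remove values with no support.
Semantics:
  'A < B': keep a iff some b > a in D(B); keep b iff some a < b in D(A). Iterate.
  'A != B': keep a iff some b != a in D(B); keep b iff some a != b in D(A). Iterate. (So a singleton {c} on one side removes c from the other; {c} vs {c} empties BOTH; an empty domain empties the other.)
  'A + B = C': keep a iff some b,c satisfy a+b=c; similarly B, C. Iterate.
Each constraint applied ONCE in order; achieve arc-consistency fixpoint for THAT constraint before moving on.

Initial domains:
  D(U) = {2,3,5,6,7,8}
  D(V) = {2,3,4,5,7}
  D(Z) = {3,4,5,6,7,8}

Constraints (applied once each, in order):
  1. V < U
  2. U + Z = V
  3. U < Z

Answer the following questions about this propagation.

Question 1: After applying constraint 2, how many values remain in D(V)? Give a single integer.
Constraint 1 (V < U) on D(V)={2,3,4,5,7} D(U)={2,3,5,6,7,8}: U {2,3,5,6,7,8}->{3,5,6,7,8}
Constraint 2 (U + Z = V) on D(U)={3,5,6,7,8} D(Z)={3,4,5,6,7,8} D(V)={2,3,4,5,7}: U {3,5,6,7,8}->{3}; Z {3,4,5,6,7,8}->{4}; V {2,3,4,5,7}->{7}
So after constraint 2: D(V)={7}, size = 1

Answer: 1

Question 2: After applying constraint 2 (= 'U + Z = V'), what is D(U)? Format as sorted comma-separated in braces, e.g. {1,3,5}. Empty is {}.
Answer: {3}

Derivation:
Constraint 1 (V < U) on D(V)={2,3,4,5,7} D(U)={2,3,5,6,7,8}: U {2,3,5,6,7,8}->{3,5,6,7,8}
Constraint 2 (U + Z = V) on D(U)={3,5,6,7,8} D(Z)={3,4,5,6,7,8} D(V)={2,3,4,5,7}: U {3,5,6,7,8}->{3}; Z {3,4,5,6,7,8}->{4}; V {2,3,4,5,7}->{7}
So after constraint 2: D(U) = {3}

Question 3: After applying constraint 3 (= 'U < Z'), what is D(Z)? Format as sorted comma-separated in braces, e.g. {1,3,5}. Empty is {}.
Answer: {4}

Derivation:
Constraint 1 (V < U) on D(V)={2,3,4,5,7} D(U)={2,3,5,6,7,8}: U {2,3,5,6,7,8}->{3,5,6,7,8}
Constraint 2 (U + Z = V) on D(U)={3,5,6,7,8} D(Z)={3,4,5,6,7,8} D(V)={2,3,4,5,7}: U {3,5,6,7,8}->{3}; Z {3,4,5,6,7,8}->{4}; V {2,3,4,5,7}->{7}
Constraint 3 (U < Z) on D(U)={3} D(Z)={4}: no change
So after constraint 3: D(Z) = {4}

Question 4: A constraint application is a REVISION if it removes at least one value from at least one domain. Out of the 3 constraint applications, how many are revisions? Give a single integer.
Constraint 1 (V < U) on D(V)={2,3,4,5,7} D(U)={2,3,5,6,7,8}: U {2,3,5,6,7,8}->{3,5,6,7,8} => REVISION
Constraint 2 (U + Z = V) on D(U)={3,5,6,7,8} D(Z)={3,4,5,6,7,8} D(V)={2,3,4,5,7}: U {3,5,6,7,8}->{3}; Z {3,4,5,6,7,8}->{4}; V {2,3,4,5,7}->{7} => REVISION
Constraint 3 (U < Z) on D(U)={3} D(Z)={4}: no change => not a revision
Total revisions = 2

Answer: 2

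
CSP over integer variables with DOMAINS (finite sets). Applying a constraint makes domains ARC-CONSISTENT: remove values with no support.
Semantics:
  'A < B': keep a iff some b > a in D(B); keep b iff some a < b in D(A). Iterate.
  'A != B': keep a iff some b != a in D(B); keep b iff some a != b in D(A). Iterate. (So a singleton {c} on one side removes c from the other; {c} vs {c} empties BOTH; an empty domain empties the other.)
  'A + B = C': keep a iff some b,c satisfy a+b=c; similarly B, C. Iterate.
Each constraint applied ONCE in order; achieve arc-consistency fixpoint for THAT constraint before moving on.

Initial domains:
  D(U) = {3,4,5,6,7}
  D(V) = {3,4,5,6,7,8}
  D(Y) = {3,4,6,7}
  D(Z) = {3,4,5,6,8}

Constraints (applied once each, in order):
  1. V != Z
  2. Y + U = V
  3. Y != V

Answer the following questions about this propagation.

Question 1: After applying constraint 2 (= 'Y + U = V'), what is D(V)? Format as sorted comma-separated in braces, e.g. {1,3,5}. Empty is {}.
Constraint 1 (V != Z) on D(V)={3,4,5,6,7,8} D(Z)={3,4,5,6,8}: no change
Constraint 2 (Y + U = V) on D(Y)={3,4,6,7} D(U)={3,4,5,6,7} D(V)={3,4,5,6,7,8}: Y {3,4,6,7}->{3,4}; U {3,4,5,6,7}->{3,4,5}; V {3,4,5,6,7,8}->{6,7,8}
So after constraint 2: D(V) = {6,7,8}

Answer: {6,7,8}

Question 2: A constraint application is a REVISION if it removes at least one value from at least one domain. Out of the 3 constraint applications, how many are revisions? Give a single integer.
Answer: 1

Derivation:
Constraint 1 (V != Z) on D(V)={3,4,5,6,7,8} D(Z)={3,4,5,6,8}: no change => not a revision
Constraint 2 (Y + U = V) on D(Y)={3,4,6,7} D(U)={3,4,5,6,7} D(V)={3,4,5,6,7,8}: Y {3,4,6,7}->{3,4}; U {3,4,5,6,7}->{3,4,5}; V {3,4,5,6,7,8}->{6,7,8} => REVISION
Constraint 3 (Y != V) on D(Y)={3,4} D(V)={6,7,8}: no change => not a revision
Total revisions = 1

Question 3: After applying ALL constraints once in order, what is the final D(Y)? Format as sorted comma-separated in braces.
Constraint 1 (V != Z) on D(V)={3,4,5,6,7,8} D(Z)={3,4,5,6,8}: no change
Constraint 2 (Y + U = V) on D(Y)={3,4,6,7} D(U)={3,4,5,6,7} D(V)={3,4,5,6,7,8}: Y {3,4,6,7}->{3,4}; U {3,4,5,6,7}->{3,4,5}; V {3,4,5,6,7,8}->{6,7,8}
Constraint 3 (Y != V) on D(Y)={3,4} D(V)={6,7,8}: no change
So after all 3 constraints: D(Y) = {3,4}

Answer: {3,4}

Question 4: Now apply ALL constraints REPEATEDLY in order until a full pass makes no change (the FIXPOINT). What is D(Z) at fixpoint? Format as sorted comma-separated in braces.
pass 0 (initial): D(Z)={3,4,5,6,8}
pass 1: U {3,4,5,6,7}->{3,4,5}; V {3,4,5,6,7,8}->{6,7,8}; Y {3,4,6,7}->{3,4}
pass 2: no change
Fixpoint after 2 passes: D(Z) = {3,4,5,6,8}

Answer: {3,4,5,6,8}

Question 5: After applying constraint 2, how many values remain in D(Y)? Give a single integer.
Answer: 2

Derivation:
Constraint 1 (V != Z) on D(V)={3,4,5,6,7,8} D(Z)={3,4,5,6,8}: no change
Constraint 2 (Y + U = V) on D(Y)={3,4,6,7} D(U)={3,4,5,6,7} D(V)={3,4,5,6,7,8}: Y {3,4,6,7}->{3,4}; U {3,4,5,6,7}->{3,4,5}; V {3,4,5,6,7,8}->{6,7,8}
So after constraint 2: D(Y)={3,4}, size = 2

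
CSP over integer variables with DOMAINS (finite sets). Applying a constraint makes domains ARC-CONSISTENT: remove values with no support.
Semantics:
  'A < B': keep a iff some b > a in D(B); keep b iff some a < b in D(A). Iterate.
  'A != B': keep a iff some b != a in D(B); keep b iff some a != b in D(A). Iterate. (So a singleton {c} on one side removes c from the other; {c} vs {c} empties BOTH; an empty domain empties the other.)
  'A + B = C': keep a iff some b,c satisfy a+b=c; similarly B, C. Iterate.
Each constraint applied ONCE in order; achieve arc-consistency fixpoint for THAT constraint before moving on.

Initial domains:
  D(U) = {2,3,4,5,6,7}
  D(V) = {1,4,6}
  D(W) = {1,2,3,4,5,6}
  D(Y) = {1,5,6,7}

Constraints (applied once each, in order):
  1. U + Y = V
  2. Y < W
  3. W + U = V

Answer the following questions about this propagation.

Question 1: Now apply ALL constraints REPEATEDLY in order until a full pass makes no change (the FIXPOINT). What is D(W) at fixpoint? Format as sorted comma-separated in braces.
Answer: {}

Derivation:
pass 0 (initial): D(W)={1,2,3,4,5,6}
pass 1: U {2,3,4,5,6,7}->{3}; V {1,4,6}->{6}; W {1,2,3,4,5,6}->{3}; Y {1,5,6,7}->{1}
pass 2: U {3}->{}; V {6}->{}; W {3}->{}; Y {1}->{}
pass 3: no change
Fixpoint after 3 passes: D(W) = {}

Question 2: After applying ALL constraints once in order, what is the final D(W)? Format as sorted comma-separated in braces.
Constraint 1 (U + Y = V) on D(U)={2,3,4,5,6,7} D(Y)={1,5,6,7} D(V)={1,4,6}: U {2,3,4,5,6,7}->{3,5}; Y {1,5,6,7}->{1}; V {1,4,6}->{4,6}
Constraint 2 (Y < W) on D(Y)={1} D(W)={1,2,3,4,5,6}: W {1,2,3,4,5,6}->{2,3,4,5,6}
Constraint 3 (W + U = V) on D(W)={2,3,4,5,6} D(U)={3,5} D(V)={4,6}: W {2,3,4,5,6}->{3}; U {3,5}->{3}; V {4,6}->{6}
So after all 3 constraints: D(W) = {3}

Answer: {3}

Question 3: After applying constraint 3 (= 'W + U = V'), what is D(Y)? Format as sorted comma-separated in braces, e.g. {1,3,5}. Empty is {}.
Answer: {1}

Derivation:
Constraint 1 (U + Y = V) on D(U)={2,3,4,5,6,7} D(Y)={1,5,6,7} D(V)={1,4,6}: U {2,3,4,5,6,7}->{3,5}; Y {1,5,6,7}->{1}; V {1,4,6}->{4,6}
Constraint 2 (Y < W) on D(Y)={1} D(W)={1,2,3,4,5,6}: W {1,2,3,4,5,6}->{2,3,4,5,6}
Constraint 3 (W + U = V) on D(W)={2,3,4,5,6} D(U)={3,5} D(V)={4,6}: W {2,3,4,5,6}->{3}; U {3,5}->{3}; V {4,6}->{6}
So after constraint 3: D(Y) = {1}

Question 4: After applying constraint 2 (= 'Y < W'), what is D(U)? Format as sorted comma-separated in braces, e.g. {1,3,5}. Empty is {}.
Answer: {3,5}

Derivation:
Constraint 1 (U + Y = V) on D(U)={2,3,4,5,6,7} D(Y)={1,5,6,7} D(V)={1,4,6}: U {2,3,4,5,6,7}->{3,5}; Y {1,5,6,7}->{1}; V {1,4,6}->{4,6}
Constraint 2 (Y < W) on D(Y)={1} D(W)={1,2,3,4,5,6}: W {1,2,3,4,5,6}->{2,3,4,5,6}
So after constraint 2: D(U) = {3,5}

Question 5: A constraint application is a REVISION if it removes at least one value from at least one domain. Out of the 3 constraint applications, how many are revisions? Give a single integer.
Constraint 1 (U + Y = V) on D(U)={2,3,4,5,6,7} D(Y)={1,5,6,7} D(V)={1,4,6}: U {2,3,4,5,6,7}->{3,5}; Y {1,5,6,7}->{1}; V {1,4,6}->{4,6} => REVISION
Constraint 2 (Y < W) on D(Y)={1} D(W)={1,2,3,4,5,6}: W {1,2,3,4,5,6}->{2,3,4,5,6} => REVISION
Constraint 3 (W + U = V) on D(W)={2,3,4,5,6} D(U)={3,5} D(V)={4,6}: W {2,3,4,5,6}->{3}; U {3,5}->{3}; V {4,6}->{6} => REVISION
Total revisions = 3

Answer: 3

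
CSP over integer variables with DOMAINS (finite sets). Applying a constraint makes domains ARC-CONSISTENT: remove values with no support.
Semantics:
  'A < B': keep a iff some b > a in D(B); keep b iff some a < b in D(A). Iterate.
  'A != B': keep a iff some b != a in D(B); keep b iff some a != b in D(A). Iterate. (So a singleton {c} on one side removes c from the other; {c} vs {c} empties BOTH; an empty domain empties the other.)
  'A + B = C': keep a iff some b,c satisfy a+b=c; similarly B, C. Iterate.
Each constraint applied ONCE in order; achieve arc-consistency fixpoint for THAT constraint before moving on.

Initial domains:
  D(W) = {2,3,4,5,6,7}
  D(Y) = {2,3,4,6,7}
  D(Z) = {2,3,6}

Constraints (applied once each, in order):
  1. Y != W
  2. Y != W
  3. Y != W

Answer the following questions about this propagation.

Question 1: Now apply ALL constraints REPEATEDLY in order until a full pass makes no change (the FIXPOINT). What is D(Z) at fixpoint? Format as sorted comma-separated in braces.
pass 0 (initial): D(Z)={2,3,6}
pass 1: no change
Fixpoint after 1 passes: D(Z) = {2,3,6}

Answer: {2,3,6}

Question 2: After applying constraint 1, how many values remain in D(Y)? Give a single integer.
Constraint 1 (Y != W) on D(Y)={2,3,4,6,7} D(W)={2,3,4,5,6,7}: no change
So after constraint 1: D(Y)={2,3,4,6,7}, size = 5

Answer: 5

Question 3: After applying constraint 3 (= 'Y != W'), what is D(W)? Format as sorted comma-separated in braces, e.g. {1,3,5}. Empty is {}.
Answer: {2,3,4,5,6,7}

Derivation:
Constraint 1 (Y != W) on D(Y)={2,3,4,6,7} D(W)={2,3,4,5,6,7}: no change
Constraint 2 (Y != W) on D(Y)={2,3,4,6,7} D(W)={2,3,4,5,6,7}: no change
Constraint 3 (Y != W) on D(Y)={2,3,4,6,7} D(W)={2,3,4,5,6,7}: no change
So after constraint 3: D(W) = {2,3,4,5,6,7}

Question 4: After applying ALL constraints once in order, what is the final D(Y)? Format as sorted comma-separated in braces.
Answer: {2,3,4,6,7}

Derivation:
Constraint 1 (Y != W) on D(Y)={2,3,4,6,7} D(W)={2,3,4,5,6,7}: no change
Constraint 2 (Y != W) on D(Y)={2,3,4,6,7} D(W)={2,3,4,5,6,7}: no change
Constraint 3 (Y != W) on D(Y)={2,3,4,6,7} D(W)={2,3,4,5,6,7}: no change
So after all 3 constraints: D(Y) = {2,3,4,6,7}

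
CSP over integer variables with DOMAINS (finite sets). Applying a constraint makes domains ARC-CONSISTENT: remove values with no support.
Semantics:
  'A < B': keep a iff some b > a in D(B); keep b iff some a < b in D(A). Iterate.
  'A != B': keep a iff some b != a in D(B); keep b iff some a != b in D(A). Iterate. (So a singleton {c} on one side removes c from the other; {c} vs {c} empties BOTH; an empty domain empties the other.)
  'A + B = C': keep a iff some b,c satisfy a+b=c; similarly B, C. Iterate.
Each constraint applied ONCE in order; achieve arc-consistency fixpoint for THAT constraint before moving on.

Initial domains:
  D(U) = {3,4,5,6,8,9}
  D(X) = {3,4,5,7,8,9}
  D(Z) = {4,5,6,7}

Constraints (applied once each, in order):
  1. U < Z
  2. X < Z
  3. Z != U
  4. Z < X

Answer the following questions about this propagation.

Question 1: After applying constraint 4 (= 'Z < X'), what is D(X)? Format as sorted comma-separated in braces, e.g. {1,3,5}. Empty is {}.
Constraint 1 (U < Z) on D(U)={3,4,5,6,8,9} D(Z)={4,5,6,7}: U {3,4,5,6,8,9}->{3,4,5,6}
Constraint 2 (X < Z) on D(X)={3,4,5,7,8,9} D(Z)={4,5,6,7}: X {3,4,5,7,8,9}->{3,4,5}
Constraint 3 (Z != U) on D(Z)={4,5,6,7} D(U)={3,4,5,6}: no change
Constraint 4 (Z < X) on D(Z)={4,5,6,7} D(X)={3,4,5}: Z {4,5,6,7}->{4}; X {3,4,5}->{5}
So after constraint 4: D(X) = {5}

Answer: {5}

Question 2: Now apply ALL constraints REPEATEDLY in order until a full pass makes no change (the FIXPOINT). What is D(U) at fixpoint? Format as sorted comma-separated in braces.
pass 0 (initial): D(U)={3,4,5,6,8,9}
pass 1: U {3,4,5,6,8,9}->{3,4,5,6}; X {3,4,5,7,8,9}->{5}; Z {4,5,6,7}->{4}
pass 2: U {3,4,5,6}->{}; X {5}->{}; Z {4}->{}
pass 3: no change
Fixpoint after 3 passes: D(U) = {}

Answer: {}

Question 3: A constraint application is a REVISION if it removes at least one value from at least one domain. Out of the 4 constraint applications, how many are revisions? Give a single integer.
Constraint 1 (U < Z) on D(U)={3,4,5,6,8,9} D(Z)={4,5,6,7}: U {3,4,5,6,8,9}->{3,4,5,6} => REVISION
Constraint 2 (X < Z) on D(X)={3,4,5,7,8,9} D(Z)={4,5,6,7}: X {3,4,5,7,8,9}->{3,4,5} => REVISION
Constraint 3 (Z != U) on D(Z)={4,5,6,7} D(U)={3,4,5,6}: no change => not a revision
Constraint 4 (Z < X) on D(Z)={4,5,6,7} D(X)={3,4,5}: Z {4,5,6,7}->{4}; X {3,4,5}->{5} => REVISION
Total revisions = 3

Answer: 3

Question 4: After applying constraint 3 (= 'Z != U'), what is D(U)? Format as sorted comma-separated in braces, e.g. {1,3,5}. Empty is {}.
Constraint 1 (U < Z) on D(U)={3,4,5,6,8,9} D(Z)={4,5,6,7}: U {3,4,5,6,8,9}->{3,4,5,6}
Constraint 2 (X < Z) on D(X)={3,4,5,7,8,9} D(Z)={4,5,6,7}: X {3,4,5,7,8,9}->{3,4,5}
Constraint 3 (Z != U) on D(Z)={4,5,6,7} D(U)={3,4,5,6}: no change
So after constraint 3: D(U) = {3,4,5,6}

Answer: {3,4,5,6}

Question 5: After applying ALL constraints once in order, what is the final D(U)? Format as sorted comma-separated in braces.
Answer: {3,4,5,6}

Derivation:
Constraint 1 (U < Z) on D(U)={3,4,5,6,8,9} D(Z)={4,5,6,7}: U {3,4,5,6,8,9}->{3,4,5,6}
Constraint 2 (X < Z) on D(X)={3,4,5,7,8,9} D(Z)={4,5,6,7}: X {3,4,5,7,8,9}->{3,4,5}
Constraint 3 (Z != U) on D(Z)={4,5,6,7} D(U)={3,4,5,6}: no change
Constraint 4 (Z < X) on D(Z)={4,5,6,7} D(X)={3,4,5}: Z {4,5,6,7}->{4}; X {3,4,5}->{5}
So after all 4 constraints: D(U) = {3,4,5,6}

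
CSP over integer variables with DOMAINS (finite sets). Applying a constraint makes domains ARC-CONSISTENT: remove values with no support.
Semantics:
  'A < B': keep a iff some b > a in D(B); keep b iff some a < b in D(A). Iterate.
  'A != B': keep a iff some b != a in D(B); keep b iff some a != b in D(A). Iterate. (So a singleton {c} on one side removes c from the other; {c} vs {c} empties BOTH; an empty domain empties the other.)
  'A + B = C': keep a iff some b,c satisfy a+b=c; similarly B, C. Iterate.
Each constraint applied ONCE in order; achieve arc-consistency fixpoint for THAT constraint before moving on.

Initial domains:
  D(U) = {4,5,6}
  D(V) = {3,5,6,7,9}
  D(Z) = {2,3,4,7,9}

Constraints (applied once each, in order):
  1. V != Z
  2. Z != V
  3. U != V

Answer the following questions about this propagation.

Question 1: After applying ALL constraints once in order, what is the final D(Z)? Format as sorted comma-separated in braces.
Constraint 1 (V != Z) on D(V)={3,5,6,7,9} D(Z)={2,3,4,7,9}: no change
Constraint 2 (Z != V) on D(Z)={2,3,4,7,9} D(V)={3,5,6,7,9}: no change
Constraint 3 (U != V) on D(U)={4,5,6} D(V)={3,5,6,7,9}: no change
So after all 3 constraints: D(Z) = {2,3,4,7,9}

Answer: {2,3,4,7,9}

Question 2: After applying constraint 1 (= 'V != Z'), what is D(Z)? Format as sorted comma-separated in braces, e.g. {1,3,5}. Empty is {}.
Constraint 1 (V != Z) on D(V)={3,5,6,7,9} D(Z)={2,3,4,7,9}: no change
So after constraint 1: D(Z) = {2,3,4,7,9}

Answer: {2,3,4,7,9}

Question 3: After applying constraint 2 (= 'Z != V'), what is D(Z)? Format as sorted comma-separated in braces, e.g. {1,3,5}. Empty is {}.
Constraint 1 (V != Z) on D(V)={3,5,6,7,9} D(Z)={2,3,4,7,9}: no change
Constraint 2 (Z != V) on D(Z)={2,3,4,7,9} D(V)={3,5,6,7,9}: no change
So after constraint 2: D(Z) = {2,3,4,7,9}

Answer: {2,3,4,7,9}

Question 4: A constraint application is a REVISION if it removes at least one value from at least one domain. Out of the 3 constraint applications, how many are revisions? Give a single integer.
Constraint 1 (V != Z) on D(V)={3,5,6,7,9} D(Z)={2,3,4,7,9}: no change => not a revision
Constraint 2 (Z != V) on D(Z)={2,3,4,7,9} D(V)={3,5,6,7,9}: no change => not a revision
Constraint 3 (U != V) on D(U)={4,5,6} D(V)={3,5,6,7,9}: no change => not a revision
Total revisions = 0

Answer: 0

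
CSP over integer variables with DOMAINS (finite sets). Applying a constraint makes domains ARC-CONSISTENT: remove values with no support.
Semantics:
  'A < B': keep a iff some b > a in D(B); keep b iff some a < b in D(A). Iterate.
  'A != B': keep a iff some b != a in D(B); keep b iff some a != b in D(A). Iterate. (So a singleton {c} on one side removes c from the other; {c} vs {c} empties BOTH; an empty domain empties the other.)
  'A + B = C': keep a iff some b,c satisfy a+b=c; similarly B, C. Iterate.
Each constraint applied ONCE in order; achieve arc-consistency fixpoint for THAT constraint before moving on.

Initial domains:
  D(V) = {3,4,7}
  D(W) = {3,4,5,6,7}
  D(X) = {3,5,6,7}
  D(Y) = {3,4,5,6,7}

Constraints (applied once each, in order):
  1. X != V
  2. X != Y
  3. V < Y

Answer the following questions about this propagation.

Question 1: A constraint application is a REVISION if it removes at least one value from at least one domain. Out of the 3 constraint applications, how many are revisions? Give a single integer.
Answer: 1

Derivation:
Constraint 1 (X != V) on D(X)={3,5,6,7} D(V)={3,4,7}: no change => not a revision
Constraint 2 (X != Y) on D(X)={3,5,6,7} D(Y)={3,4,5,6,7}: no change => not a revision
Constraint 3 (V < Y) on D(V)={3,4,7} D(Y)={3,4,5,6,7}: V {3,4,7}->{3,4}; Y {3,4,5,6,7}->{4,5,6,7} => REVISION
Total revisions = 1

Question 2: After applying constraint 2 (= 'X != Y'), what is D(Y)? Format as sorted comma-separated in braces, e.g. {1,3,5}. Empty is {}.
Answer: {3,4,5,6,7}

Derivation:
Constraint 1 (X != V) on D(X)={3,5,6,7} D(V)={3,4,7}: no change
Constraint 2 (X != Y) on D(X)={3,5,6,7} D(Y)={3,4,5,6,7}: no change
So after constraint 2: D(Y) = {3,4,5,6,7}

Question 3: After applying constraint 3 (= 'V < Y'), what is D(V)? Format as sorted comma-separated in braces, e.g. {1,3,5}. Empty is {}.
Constraint 1 (X != V) on D(X)={3,5,6,7} D(V)={3,4,7}: no change
Constraint 2 (X != Y) on D(X)={3,5,6,7} D(Y)={3,4,5,6,7}: no change
Constraint 3 (V < Y) on D(V)={3,4,7} D(Y)={3,4,5,6,7}: V {3,4,7}->{3,4}; Y {3,4,5,6,7}->{4,5,6,7}
So after constraint 3: D(V) = {3,4}

Answer: {3,4}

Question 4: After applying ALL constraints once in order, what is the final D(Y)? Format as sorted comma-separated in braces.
Constraint 1 (X != V) on D(X)={3,5,6,7} D(V)={3,4,7}: no change
Constraint 2 (X != Y) on D(X)={3,5,6,7} D(Y)={3,4,5,6,7}: no change
Constraint 3 (V < Y) on D(V)={3,4,7} D(Y)={3,4,5,6,7}: V {3,4,7}->{3,4}; Y {3,4,5,6,7}->{4,5,6,7}
So after all 3 constraints: D(Y) = {4,5,6,7}

Answer: {4,5,6,7}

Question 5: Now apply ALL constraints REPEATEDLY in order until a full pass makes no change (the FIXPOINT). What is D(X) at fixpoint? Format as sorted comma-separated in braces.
pass 0 (initial): D(X)={3,5,6,7}
pass 1: V {3,4,7}->{3,4}; Y {3,4,5,6,7}->{4,5,6,7}
pass 2: no change
Fixpoint after 2 passes: D(X) = {3,5,6,7}

Answer: {3,5,6,7}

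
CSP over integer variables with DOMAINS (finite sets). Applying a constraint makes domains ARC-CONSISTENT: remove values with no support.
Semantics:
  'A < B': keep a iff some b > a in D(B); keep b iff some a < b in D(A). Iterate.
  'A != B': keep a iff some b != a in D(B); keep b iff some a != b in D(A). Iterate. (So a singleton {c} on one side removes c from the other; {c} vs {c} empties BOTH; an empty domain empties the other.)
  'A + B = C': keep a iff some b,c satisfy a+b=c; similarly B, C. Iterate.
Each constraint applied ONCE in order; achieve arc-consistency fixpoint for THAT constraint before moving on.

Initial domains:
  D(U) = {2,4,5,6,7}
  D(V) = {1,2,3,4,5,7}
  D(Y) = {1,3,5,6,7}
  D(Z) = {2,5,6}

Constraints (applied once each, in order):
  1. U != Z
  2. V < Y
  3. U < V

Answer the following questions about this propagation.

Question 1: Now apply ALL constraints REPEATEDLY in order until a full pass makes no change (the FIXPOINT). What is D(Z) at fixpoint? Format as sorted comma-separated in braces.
Answer: {2,5,6}

Derivation:
pass 0 (initial): D(Z)={2,5,6}
pass 1: U {2,4,5,6,7}->{2,4}; V {1,2,3,4,5,7}->{3,4,5}; Y {1,3,5,6,7}->{3,5,6,7}
pass 2: Y {3,5,6,7}->{5,6,7}
pass 3: no change
Fixpoint after 3 passes: D(Z) = {2,5,6}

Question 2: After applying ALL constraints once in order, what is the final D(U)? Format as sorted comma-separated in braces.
Answer: {2,4}

Derivation:
Constraint 1 (U != Z) on D(U)={2,4,5,6,7} D(Z)={2,5,6}: no change
Constraint 2 (V < Y) on D(V)={1,2,3,4,5,7} D(Y)={1,3,5,6,7}: V {1,2,3,4,5,7}->{1,2,3,4,5}; Y {1,3,5,6,7}->{3,5,6,7}
Constraint 3 (U < V) on D(U)={2,4,5,6,7} D(V)={1,2,3,4,5}: U {2,4,5,6,7}->{2,4}; V {1,2,3,4,5}->{3,4,5}
So after all 3 constraints: D(U) = {2,4}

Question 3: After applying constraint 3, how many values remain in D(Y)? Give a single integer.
Constraint 1 (U != Z) on D(U)={2,4,5,6,7} D(Z)={2,5,6}: no change
Constraint 2 (V < Y) on D(V)={1,2,3,4,5,7} D(Y)={1,3,5,6,7}: V {1,2,3,4,5,7}->{1,2,3,4,5}; Y {1,3,5,6,7}->{3,5,6,7}
Constraint 3 (U < V) on D(U)={2,4,5,6,7} D(V)={1,2,3,4,5}: U {2,4,5,6,7}->{2,4}; V {1,2,3,4,5}->{3,4,5}
So after constraint 3: D(Y)={3,5,6,7}, size = 4

Answer: 4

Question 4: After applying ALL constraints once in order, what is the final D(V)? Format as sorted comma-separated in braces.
Answer: {3,4,5}

Derivation:
Constraint 1 (U != Z) on D(U)={2,4,5,6,7} D(Z)={2,5,6}: no change
Constraint 2 (V < Y) on D(V)={1,2,3,4,5,7} D(Y)={1,3,5,6,7}: V {1,2,3,4,5,7}->{1,2,3,4,5}; Y {1,3,5,6,7}->{3,5,6,7}
Constraint 3 (U < V) on D(U)={2,4,5,6,7} D(V)={1,2,3,4,5}: U {2,4,5,6,7}->{2,4}; V {1,2,3,4,5}->{3,4,5}
So after all 3 constraints: D(V) = {3,4,5}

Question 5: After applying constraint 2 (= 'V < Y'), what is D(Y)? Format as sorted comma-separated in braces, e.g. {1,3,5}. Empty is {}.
Answer: {3,5,6,7}

Derivation:
Constraint 1 (U != Z) on D(U)={2,4,5,6,7} D(Z)={2,5,6}: no change
Constraint 2 (V < Y) on D(V)={1,2,3,4,5,7} D(Y)={1,3,5,6,7}: V {1,2,3,4,5,7}->{1,2,3,4,5}; Y {1,3,5,6,7}->{3,5,6,7}
So after constraint 2: D(Y) = {3,5,6,7}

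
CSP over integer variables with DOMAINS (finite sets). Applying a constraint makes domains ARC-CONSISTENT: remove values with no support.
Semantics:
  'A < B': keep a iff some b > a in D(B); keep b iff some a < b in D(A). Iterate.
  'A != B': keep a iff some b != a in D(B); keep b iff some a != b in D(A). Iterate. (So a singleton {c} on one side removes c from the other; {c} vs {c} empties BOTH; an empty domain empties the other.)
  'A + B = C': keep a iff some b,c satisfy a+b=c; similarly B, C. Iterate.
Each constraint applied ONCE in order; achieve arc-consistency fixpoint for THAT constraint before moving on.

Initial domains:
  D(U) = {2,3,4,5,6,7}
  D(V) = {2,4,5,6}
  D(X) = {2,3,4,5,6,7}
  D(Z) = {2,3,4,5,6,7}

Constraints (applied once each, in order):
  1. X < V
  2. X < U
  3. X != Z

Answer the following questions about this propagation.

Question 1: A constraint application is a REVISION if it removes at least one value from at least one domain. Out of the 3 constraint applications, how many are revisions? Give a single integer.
Answer: 2

Derivation:
Constraint 1 (X < V) on D(X)={2,3,4,5,6,7} D(V)={2,4,5,6}: X {2,3,4,5,6,7}->{2,3,4,5}; V {2,4,5,6}->{4,5,6} => REVISION
Constraint 2 (X < U) on D(X)={2,3,4,5} D(U)={2,3,4,5,6,7}: U {2,3,4,5,6,7}->{3,4,5,6,7} => REVISION
Constraint 3 (X != Z) on D(X)={2,3,4,5} D(Z)={2,3,4,5,6,7}: no change => not a revision
Total revisions = 2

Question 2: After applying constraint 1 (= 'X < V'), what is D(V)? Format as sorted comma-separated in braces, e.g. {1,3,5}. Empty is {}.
Answer: {4,5,6}

Derivation:
Constraint 1 (X < V) on D(X)={2,3,4,5,6,7} D(V)={2,4,5,6}: X {2,3,4,5,6,7}->{2,3,4,5}; V {2,4,5,6}->{4,5,6}
So after constraint 1: D(V) = {4,5,6}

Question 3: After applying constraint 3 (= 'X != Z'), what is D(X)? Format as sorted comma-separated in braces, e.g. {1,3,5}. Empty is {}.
Answer: {2,3,4,5}

Derivation:
Constraint 1 (X < V) on D(X)={2,3,4,5,6,7} D(V)={2,4,5,6}: X {2,3,4,5,6,7}->{2,3,4,5}; V {2,4,5,6}->{4,5,6}
Constraint 2 (X < U) on D(X)={2,3,4,5} D(U)={2,3,4,5,6,7}: U {2,3,4,5,6,7}->{3,4,5,6,7}
Constraint 3 (X != Z) on D(X)={2,3,4,5} D(Z)={2,3,4,5,6,7}: no change
So after constraint 3: D(X) = {2,3,4,5}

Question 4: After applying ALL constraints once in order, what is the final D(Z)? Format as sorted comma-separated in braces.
Answer: {2,3,4,5,6,7}

Derivation:
Constraint 1 (X < V) on D(X)={2,3,4,5,6,7} D(V)={2,4,5,6}: X {2,3,4,5,6,7}->{2,3,4,5}; V {2,4,5,6}->{4,5,6}
Constraint 2 (X < U) on D(X)={2,3,4,5} D(U)={2,3,4,5,6,7}: U {2,3,4,5,6,7}->{3,4,5,6,7}
Constraint 3 (X != Z) on D(X)={2,3,4,5} D(Z)={2,3,4,5,6,7}: no change
So after all 3 constraints: D(Z) = {2,3,4,5,6,7}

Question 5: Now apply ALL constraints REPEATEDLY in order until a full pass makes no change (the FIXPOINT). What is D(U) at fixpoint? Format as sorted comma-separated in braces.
pass 0 (initial): D(U)={2,3,4,5,6,7}
pass 1: U {2,3,4,5,6,7}->{3,4,5,6,7}; V {2,4,5,6}->{4,5,6}; X {2,3,4,5,6,7}->{2,3,4,5}
pass 2: no change
Fixpoint after 2 passes: D(U) = {3,4,5,6,7}

Answer: {3,4,5,6,7}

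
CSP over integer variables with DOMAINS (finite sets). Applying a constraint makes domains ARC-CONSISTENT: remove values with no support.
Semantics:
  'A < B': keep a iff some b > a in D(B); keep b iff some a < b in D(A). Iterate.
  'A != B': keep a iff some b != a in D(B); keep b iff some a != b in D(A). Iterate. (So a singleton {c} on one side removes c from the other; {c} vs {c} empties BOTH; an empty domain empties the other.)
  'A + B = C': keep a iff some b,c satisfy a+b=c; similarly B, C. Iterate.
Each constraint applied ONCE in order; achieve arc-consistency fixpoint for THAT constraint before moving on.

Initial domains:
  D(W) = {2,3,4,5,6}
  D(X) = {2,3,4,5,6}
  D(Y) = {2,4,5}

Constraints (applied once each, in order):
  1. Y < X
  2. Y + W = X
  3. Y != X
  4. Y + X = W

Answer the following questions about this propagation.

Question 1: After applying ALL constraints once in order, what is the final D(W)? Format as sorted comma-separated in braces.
Constraint 1 (Y < X) on D(Y)={2,4,5} D(X)={2,3,4,5,6}: X {2,3,4,5,6}->{3,4,5,6}
Constraint 2 (Y + W = X) on D(Y)={2,4,5} D(W)={2,3,4,5,6} D(X)={3,4,5,6}: Y {2,4,5}->{2,4}; W {2,3,4,5,6}->{2,3,4}; X {3,4,5,6}->{4,5,6}
Constraint 3 (Y != X) on D(Y)={2,4} D(X)={4,5,6}: no change
Constraint 4 (Y + X = W) on D(Y)={2,4} D(X)={4,5,6} D(W)={2,3,4}: Y {2,4}->{}; X {4,5,6}->{}; W {2,3,4}->{}
So after all 4 constraints: D(W) = {}

Answer: {}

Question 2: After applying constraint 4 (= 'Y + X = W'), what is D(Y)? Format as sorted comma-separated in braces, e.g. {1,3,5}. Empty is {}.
Constraint 1 (Y < X) on D(Y)={2,4,5} D(X)={2,3,4,5,6}: X {2,3,4,5,6}->{3,4,5,6}
Constraint 2 (Y + W = X) on D(Y)={2,4,5} D(W)={2,3,4,5,6} D(X)={3,4,5,6}: Y {2,4,5}->{2,4}; W {2,3,4,5,6}->{2,3,4}; X {3,4,5,6}->{4,5,6}
Constraint 3 (Y != X) on D(Y)={2,4} D(X)={4,5,6}: no change
Constraint 4 (Y + X = W) on D(Y)={2,4} D(X)={4,5,6} D(W)={2,3,4}: Y {2,4}->{}; X {4,5,6}->{}; W {2,3,4}->{}
So after constraint 4: D(Y) = {}

Answer: {}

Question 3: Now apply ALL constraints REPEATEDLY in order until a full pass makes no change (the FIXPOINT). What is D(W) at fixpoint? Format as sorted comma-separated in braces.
pass 0 (initial): D(W)={2,3,4,5,6}
pass 1: W {2,3,4,5,6}->{}; X {2,3,4,5,6}->{}; Y {2,4,5}->{}
pass 2: no change
Fixpoint after 2 passes: D(W) = {}

Answer: {}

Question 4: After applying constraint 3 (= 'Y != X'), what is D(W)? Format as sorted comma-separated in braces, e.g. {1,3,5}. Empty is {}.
Constraint 1 (Y < X) on D(Y)={2,4,5} D(X)={2,3,4,5,6}: X {2,3,4,5,6}->{3,4,5,6}
Constraint 2 (Y + W = X) on D(Y)={2,4,5} D(W)={2,3,4,5,6} D(X)={3,4,5,6}: Y {2,4,5}->{2,4}; W {2,3,4,5,6}->{2,3,4}; X {3,4,5,6}->{4,5,6}
Constraint 3 (Y != X) on D(Y)={2,4} D(X)={4,5,6}: no change
So after constraint 3: D(W) = {2,3,4}

Answer: {2,3,4}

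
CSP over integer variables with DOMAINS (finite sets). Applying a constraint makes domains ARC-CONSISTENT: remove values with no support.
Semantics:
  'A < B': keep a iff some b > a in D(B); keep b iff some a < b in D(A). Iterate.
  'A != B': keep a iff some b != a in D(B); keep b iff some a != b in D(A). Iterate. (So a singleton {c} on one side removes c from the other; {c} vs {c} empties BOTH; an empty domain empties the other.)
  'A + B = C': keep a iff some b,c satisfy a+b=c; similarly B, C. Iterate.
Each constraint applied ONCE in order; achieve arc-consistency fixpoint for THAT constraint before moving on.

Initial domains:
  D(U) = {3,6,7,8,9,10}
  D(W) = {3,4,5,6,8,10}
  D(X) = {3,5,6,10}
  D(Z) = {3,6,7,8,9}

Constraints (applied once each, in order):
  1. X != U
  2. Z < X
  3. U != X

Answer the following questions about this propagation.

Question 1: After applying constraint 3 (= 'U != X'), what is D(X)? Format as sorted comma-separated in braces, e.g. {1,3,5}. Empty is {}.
Constraint 1 (X != U) on D(X)={3,5,6,10} D(U)={3,6,7,8,9,10}: no change
Constraint 2 (Z < X) on D(Z)={3,6,7,8,9} D(X)={3,5,6,10}: X {3,5,6,10}->{5,6,10}
Constraint 3 (U != X) on D(U)={3,6,7,8,9,10} D(X)={5,6,10}: no change
So after constraint 3: D(X) = {5,6,10}

Answer: {5,6,10}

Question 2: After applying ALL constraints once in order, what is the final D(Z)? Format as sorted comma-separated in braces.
Answer: {3,6,7,8,9}

Derivation:
Constraint 1 (X != U) on D(X)={3,5,6,10} D(U)={3,6,7,8,9,10}: no change
Constraint 2 (Z < X) on D(Z)={3,6,7,8,9} D(X)={3,5,6,10}: X {3,5,6,10}->{5,6,10}
Constraint 3 (U != X) on D(U)={3,6,7,8,9,10} D(X)={5,6,10}: no change
So after all 3 constraints: D(Z) = {3,6,7,8,9}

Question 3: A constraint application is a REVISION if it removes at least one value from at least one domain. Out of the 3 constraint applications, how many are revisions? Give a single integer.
Constraint 1 (X != U) on D(X)={3,5,6,10} D(U)={3,6,7,8,9,10}: no change => not a revision
Constraint 2 (Z < X) on D(Z)={3,6,7,8,9} D(X)={3,5,6,10}: X {3,5,6,10}->{5,6,10} => REVISION
Constraint 3 (U != X) on D(U)={3,6,7,8,9,10} D(X)={5,6,10}: no change => not a revision
Total revisions = 1

Answer: 1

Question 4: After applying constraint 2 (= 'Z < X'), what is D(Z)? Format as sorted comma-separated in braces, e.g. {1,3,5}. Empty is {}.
Answer: {3,6,7,8,9}

Derivation:
Constraint 1 (X != U) on D(X)={3,5,6,10} D(U)={3,6,7,8,9,10}: no change
Constraint 2 (Z < X) on D(Z)={3,6,7,8,9} D(X)={3,5,6,10}: X {3,5,6,10}->{5,6,10}
So after constraint 2: D(Z) = {3,6,7,8,9}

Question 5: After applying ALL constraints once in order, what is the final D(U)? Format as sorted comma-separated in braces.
Answer: {3,6,7,8,9,10}

Derivation:
Constraint 1 (X != U) on D(X)={3,5,6,10} D(U)={3,6,7,8,9,10}: no change
Constraint 2 (Z < X) on D(Z)={3,6,7,8,9} D(X)={3,5,6,10}: X {3,5,6,10}->{5,6,10}
Constraint 3 (U != X) on D(U)={3,6,7,8,9,10} D(X)={5,6,10}: no change
So after all 3 constraints: D(U) = {3,6,7,8,9,10}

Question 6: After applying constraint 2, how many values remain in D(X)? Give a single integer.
Constraint 1 (X != U) on D(X)={3,5,6,10} D(U)={3,6,7,8,9,10}: no change
Constraint 2 (Z < X) on D(Z)={3,6,7,8,9} D(X)={3,5,6,10}: X {3,5,6,10}->{5,6,10}
So after constraint 2: D(X)={5,6,10}, size = 3

Answer: 3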